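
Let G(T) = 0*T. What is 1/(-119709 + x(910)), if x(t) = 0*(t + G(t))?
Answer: -1/119709 ≈ -8.3536e-6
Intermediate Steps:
G(T) = 0
x(t) = 0 (x(t) = 0*(t + 0) = 0*t = 0)
1/(-119709 + x(910)) = 1/(-119709 + 0) = 1/(-119709) = -1/119709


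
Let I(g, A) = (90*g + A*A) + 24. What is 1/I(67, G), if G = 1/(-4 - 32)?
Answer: 1296/7845985 ≈ 0.00016518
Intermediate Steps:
G = -1/36 (G = 1/(-36) = -1/36 ≈ -0.027778)
I(g, A) = 24 + A**2 + 90*g (I(g, A) = (90*g + A**2) + 24 = (A**2 + 90*g) + 24 = 24 + A**2 + 90*g)
1/I(67, G) = 1/(24 + (-1/36)**2 + 90*67) = 1/(24 + 1/1296 + 6030) = 1/(7845985/1296) = 1296/7845985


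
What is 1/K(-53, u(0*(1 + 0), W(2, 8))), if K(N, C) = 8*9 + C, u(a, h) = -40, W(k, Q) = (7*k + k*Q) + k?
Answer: 1/32 ≈ 0.031250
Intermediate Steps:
W(k, Q) = 8*k + Q*k (W(k, Q) = (7*k + Q*k) + k = 8*k + Q*k)
K(N, C) = 72 + C
1/K(-53, u(0*(1 + 0), W(2, 8))) = 1/(72 - 40) = 1/32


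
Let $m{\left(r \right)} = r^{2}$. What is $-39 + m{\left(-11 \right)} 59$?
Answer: $7100$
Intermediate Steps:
$-39 + m{\left(-11 \right)} 59 = -39 + \left(-11\right)^{2} \cdot 59 = -39 + 121 \cdot 59 = -39 + 7139 = 7100$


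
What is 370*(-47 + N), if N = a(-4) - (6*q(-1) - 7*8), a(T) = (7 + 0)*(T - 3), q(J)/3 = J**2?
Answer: -21460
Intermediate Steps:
q(J) = 3*J**2
a(T) = -21 + 7*T (a(T) = 7*(-3 + T) = -21 + 7*T)
N = -11 (N = (-21 + 7*(-4)) - (6*(3*(-1)**2) - 7*8) = (-21 - 28) - (6*(3*1) - 56) = -49 - (6*3 - 56) = -49 - (18 - 56) = -49 - 1*(-38) = -49 + 38 = -11)
370*(-47 + N) = 370*(-47 - 11) = 370*(-58) = -21460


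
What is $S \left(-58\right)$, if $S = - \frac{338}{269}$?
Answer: $\frac{19604}{269} \approx 72.877$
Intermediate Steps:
$S = - \frac{338}{269}$ ($S = \left(-338\right) \frac{1}{269} = - \frac{338}{269} \approx -1.2565$)
$S \left(-58\right) = \left(- \frac{338}{269}\right) \left(-58\right) = \frac{19604}{269}$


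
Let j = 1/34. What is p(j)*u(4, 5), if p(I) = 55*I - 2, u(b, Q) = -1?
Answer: 13/34 ≈ 0.38235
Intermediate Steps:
j = 1/34 ≈ 0.029412
p(I) = -2 + 55*I
p(j)*u(4, 5) = (-2 + 55*(1/34))*(-1) = (-2 + 55/34)*(-1) = -13/34*(-1) = 13/34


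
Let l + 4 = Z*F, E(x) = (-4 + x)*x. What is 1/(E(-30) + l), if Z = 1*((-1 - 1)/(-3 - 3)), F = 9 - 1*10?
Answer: 3/3047 ≈ 0.00098458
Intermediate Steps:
E(x) = x*(-4 + x)
F = -1 (F = 9 - 10 = -1)
Z = ⅓ (Z = 1*(-2/(-6)) = 1*(-2*(-⅙)) = 1*(⅓) = ⅓ ≈ 0.33333)
l = -13/3 (l = -4 + (⅓)*(-1) = -4 - ⅓ = -13/3 ≈ -4.3333)
1/(E(-30) + l) = 1/(-30*(-4 - 30) - 13/3) = 1/(-30*(-34) - 13/3) = 1/(1020 - 13/3) = 1/(3047/3) = 3/3047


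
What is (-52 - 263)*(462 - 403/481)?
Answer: -5374845/37 ≈ -1.4527e+5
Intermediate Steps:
(-52 - 263)*(462 - 403/481) = -315*(462 - 403*1/481) = -315*(462 - 31/37) = -315*17063/37 = -5374845/37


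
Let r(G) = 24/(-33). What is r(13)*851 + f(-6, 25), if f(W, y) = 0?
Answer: -6808/11 ≈ -618.91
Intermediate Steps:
r(G) = -8/11 (r(G) = 24*(-1/33) = -8/11)
r(13)*851 + f(-6, 25) = -8/11*851 + 0 = -6808/11 + 0 = -6808/11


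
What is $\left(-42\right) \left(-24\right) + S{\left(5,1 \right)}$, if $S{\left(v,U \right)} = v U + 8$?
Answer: $1021$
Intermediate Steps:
$S{\left(v,U \right)} = 8 + U v$ ($S{\left(v,U \right)} = U v + 8 = 8 + U v$)
$\left(-42\right) \left(-24\right) + S{\left(5,1 \right)} = \left(-42\right) \left(-24\right) + \left(8 + 1 \cdot 5\right) = 1008 + \left(8 + 5\right) = 1008 + 13 = 1021$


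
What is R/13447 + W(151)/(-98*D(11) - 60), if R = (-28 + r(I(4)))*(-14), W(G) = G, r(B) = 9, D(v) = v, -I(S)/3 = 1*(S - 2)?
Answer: -246827/2186098 ≈ -0.11291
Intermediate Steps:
I(S) = 6 - 3*S (I(S) = -3*(S - 2) = -3*(-2 + S) = 6 - 3*S)
R = 266 (R = (-28 + 9)*(-14) = -19*(-14) = 266)
R/13447 + W(151)/(-98*D(11) - 60) = 266/13447 + 151/(-98*11 - 60) = 266*(1/13447) + 151/(-1078 - 60) = 38/1921 + 151/(-1138) = 38/1921 + 151*(-1/1138) = 38/1921 - 151/1138 = -246827/2186098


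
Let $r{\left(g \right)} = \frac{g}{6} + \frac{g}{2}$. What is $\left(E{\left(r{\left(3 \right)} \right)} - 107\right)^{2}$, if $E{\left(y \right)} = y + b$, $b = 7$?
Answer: $9604$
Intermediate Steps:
$r{\left(g \right)} = \frac{2 g}{3}$ ($r{\left(g \right)} = g \frac{1}{6} + g \frac{1}{2} = \frac{g}{6} + \frac{g}{2} = \frac{2 g}{3}$)
$E{\left(y \right)} = 7 + y$ ($E{\left(y \right)} = y + 7 = 7 + y$)
$\left(E{\left(r{\left(3 \right)} \right)} - 107\right)^{2} = \left(\left(7 + \frac{2}{3} \cdot 3\right) - 107\right)^{2} = \left(\left(7 + 2\right) - 107\right)^{2} = \left(9 - 107\right)^{2} = \left(-98\right)^{2} = 9604$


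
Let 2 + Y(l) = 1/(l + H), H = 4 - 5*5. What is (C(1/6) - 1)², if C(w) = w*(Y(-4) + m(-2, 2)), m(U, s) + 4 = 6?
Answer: 22801/22500 ≈ 1.0134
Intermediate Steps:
H = -21 (H = 4 - 25 = -21)
Y(l) = -2 + 1/(-21 + l) (Y(l) = -2 + 1/(l - 21) = -2 + 1/(-21 + l))
m(U, s) = 2 (m(U, s) = -4 + 6 = 2)
C(w) = -w/25 (C(w) = w*((43 - 2*(-4))/(-21 - 4) + 2) = w*((43 + 8)/(-25) + 2) = w*(-1/25*51 + 2) = w*(-51/25 + 2) = w*(-1/25) = -w/25)
(C(1/6) - 1)² = (-1/(25*6) - 1)² = (-1/25*⅙ - 1)² = (-1/150 - 1)² = (-151/150)² = 22801/22500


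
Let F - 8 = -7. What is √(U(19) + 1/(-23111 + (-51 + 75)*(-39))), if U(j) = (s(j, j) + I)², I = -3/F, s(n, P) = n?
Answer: √148034077457/24047 ≈ 16.000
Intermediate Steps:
F = 1 (F = 8 - 7 = 1)
I = -3 (I = -3/1 = -3*1 = -3)
U(j) = (-3 + j)² (U(j) = (j - 3)² = (-3 + j)²)
√(U(19) + 1/(-23111 + (-51 + 75)*(-39))) = √((-3 + 19)² + 1/(-23111 + (-51 + 75)*(-39))) = √(16² + 1/(-23111 + 24*(-39))) = √(256 + 1/(-23111 - 936)) = √(256 + 1/(-24047)) = √(256 - 1/24047) = √(6156031/24047) = √148034077457/24047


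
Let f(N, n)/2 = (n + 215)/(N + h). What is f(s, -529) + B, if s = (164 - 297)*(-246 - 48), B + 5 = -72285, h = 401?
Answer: -2855672498/39503 ≈ -72290.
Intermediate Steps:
B = -72290 (B = -5 - 72285 = -72290)
s = 39102 (s = -133*(-294) = 39102)
f(N, n) = 2*(215 + n)/(401 + N) (f(N, n) = 2*((n + 215)/(N + 401)) = 2*((215 + n)/(401 + N)) = 2*(215 + n)/(401 + N))
f(s, -529) + B = 2*(215 - 529)/(401 + 39102) - 72290 = 2*(-314)/39503 - 72290 = 2*(1/39503)*(-314) - 72290 = -628/39503 - 72290 = -2855672498/39503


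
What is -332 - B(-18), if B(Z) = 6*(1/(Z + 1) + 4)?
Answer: -6046/17 ≈ -355.65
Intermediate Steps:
B(Z) = 24 + 6/(1 + Z) (B(Z) = 6*(1/(1 + Z) + 4) = 6*(4 + 1/(1 + Z)) = 24 + 6/(1 + Z))
-332 - B(-18) = -332 - 6*(5 + 4*(-18))/(1 - 18) = -332 - 6*(5 - 72)/(-17) = -332 - 6*(-1)*(-67)/17 = -332 - 1*402/17 = -332 - 402/17 = -6046/17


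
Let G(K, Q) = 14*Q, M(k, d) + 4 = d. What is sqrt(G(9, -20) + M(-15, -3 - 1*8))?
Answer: I*sqrt(295) ≈ 17.176*I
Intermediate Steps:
M(k, d) = -4 + d
sqrt(G(9, -20) + M(-15, -3 - 1*8)) = sqrt(14*(-20) + (-4 + (-3 - 1*8))) = sqrt(-280 + (-4 + (-3 - 8))) = sqrt(-280 + (-4 - 11)) = sqrt(-280 - 15) = sqrt(-295) = I*sqrt(295)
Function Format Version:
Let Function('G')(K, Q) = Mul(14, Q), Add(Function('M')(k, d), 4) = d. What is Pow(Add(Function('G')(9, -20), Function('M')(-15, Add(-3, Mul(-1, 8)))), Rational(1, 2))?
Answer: Mul(I, Pow(295, Rational(1, 2))) ≈ Mul(17.176, I)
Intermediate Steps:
Function('M')(k, d) = Add(-4, d)
Pow(Add(Function('G')(9, -20), Function('M')(-15, Add(-3, Mul(-1, 8)))), Rational(1, 2)) = Pow(Add(Mul(14, -20), Add(-4, Add(-3, Mul(-1, 8)))), Rational(1, 2)) = Pow(Add(-280, Add(-4, Add(-3, -8))), Rational(1, 2)) = Pow(Add(-280, Add(-4, -11)), Rational(1, 2)) = Pow(Add(-280, -15), Rational(1, 2)) = Pow(-295, Rational(1, 2)) = Mul(I, Pow(295, Rational(1, 2)))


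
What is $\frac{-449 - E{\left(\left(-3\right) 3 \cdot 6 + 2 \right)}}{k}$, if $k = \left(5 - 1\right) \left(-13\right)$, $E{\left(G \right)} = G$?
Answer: $\frac{397}{52} \approx 7.6346$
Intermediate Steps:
$k = -52$ ($k = 4 \left(-13\right) = -52$)
$\frac{-449 - E{\left(\left(-3\right) 3 \cdot 6 + 2 \right)}}{k} = \frac{-449 - \left(\left(-3\right) 3 \cdot 6 + 2\right)}{-52} = \left(-449 - \left(\left(-9\right) 6 + 2\right)\right) \left(- \frac{1}{52}\right) = \left(-449 - \left(-54 + 2\right)\right) \left(- \frac{1}{52}\right) = \left(-449 - -52\right) \left(- \frac{1}{52}\right) = \left(-449 + 52\right) \left(- \frac{1}{52}\right) = \left(-397\right) \left(- \frac{1}{52}\right) = \frac{397}{52}$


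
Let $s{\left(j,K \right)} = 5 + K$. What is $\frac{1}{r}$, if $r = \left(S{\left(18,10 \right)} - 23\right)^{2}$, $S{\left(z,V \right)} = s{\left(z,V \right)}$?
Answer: $\frac{1}{64} \approx 0.015625$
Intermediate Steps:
$S{\left(z,V \right)} = 5 + V$
$r = 64$ ($r = \left(\left(5 + 10\right) - 23\right)^{2} = \left(15 - 23\right)^{2} = \left(-8\right)^{2} = 64$)
$\frac{1}{r} = \frac{1}{64}$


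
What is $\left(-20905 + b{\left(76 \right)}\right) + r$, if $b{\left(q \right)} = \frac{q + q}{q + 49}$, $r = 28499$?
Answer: $\frac{949402}{125} \approx 7595.2$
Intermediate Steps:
$b{\left(q \right)} = \frac{2 q}{49 + q}$
$\left(-20905 + b{\left(76 \right)}\right) + r = \left(-20905 + 2 \cdot 76 \frac{1}{49 + 76}\right) + 28499 = \left(-20905 + 2 \cdot 76 \cdot \frac{1}{125}\right) + 28499 = \left(-20905 + \frac{152}{125}\right) + 28499 = - \frac{2612973}{125} + 28499 = \frac{949402}{125}$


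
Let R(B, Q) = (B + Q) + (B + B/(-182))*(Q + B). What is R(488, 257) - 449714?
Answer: -7953999/91 ≈ -87407.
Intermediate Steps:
R(B, Q) = B + Q + 181*B*(B + Q)/182 (R(B, Q) = (B + Q) + (B + B*(-1/182))*(B + Q) = (B + Q) + (B - B/182)*(B + Q) = (B + Q) + (181*B/182)*(B + Q) = (B + Q) + 181*B*(B + Q)/182 = B + Q + 181*B*(B + Q)/182)
R(488, 257) - 449714 = (488 + 257 + (181/182)*488² + (181/182)*488*257) - 449714 = (488 + 257 + (181/182)*238144 + 11350148/91) - 449714 = (488 + 257 + 21552032/91 + 11350148/91) - 449714 = 32969975/91 - 449714 = -7953999/91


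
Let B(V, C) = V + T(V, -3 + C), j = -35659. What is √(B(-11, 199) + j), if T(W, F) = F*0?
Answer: I*√35670 ≈ 188.86*I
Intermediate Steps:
T(W, F) = 0
B(V, C) = V (B(V, C) = V + 0 = V)
√(B(-11, 199) + j) = √(-11 - 35659) = √(-35670) = I*√35670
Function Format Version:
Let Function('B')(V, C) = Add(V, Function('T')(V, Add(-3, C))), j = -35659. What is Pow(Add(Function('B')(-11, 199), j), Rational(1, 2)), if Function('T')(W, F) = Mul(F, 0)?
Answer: Mul(I, Pow(35670, Rational(1, 2))) ≈ Mul(188.86, I)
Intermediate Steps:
Function('T')(W, F) = 0
Function('B')(V, C) = V (Function('B')(V, C) = Add(V, 0) = V)
Pow(Add(Function('B')(-11, 199), j), Rational(1, 2)) = Pow(Add(-11, -35659), Rational(1, 2)) = Pow(-35670, Rational(1, 2)) = Mul(I, Pow(35670, Rational(1, 2)))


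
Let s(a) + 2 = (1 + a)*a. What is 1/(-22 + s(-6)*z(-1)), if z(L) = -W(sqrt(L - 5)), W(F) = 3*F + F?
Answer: I/(2*(-11*I + 56*sqrt(6))) ≈ -0.00029044 + 0.0036218*I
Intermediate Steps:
W(F) = 4*F
s(a) = -2 + a*(1 + a) (s(a) = -2 + (1 + a)*a = -2 + a*(1 + a))
z(L) = -4*sqrt(-5 + L) (z(L) = -4*sqrt(L - 5) = -4*sqrt(-5 + L))
1/(-22 + s(-6)*z(-1)) = 1/(-22 + (-2 - 6 + (-6)**2)*(-4*sqrt(-5 - 1))) = 1/(-22 + (-2 - 6 + 36)*(-4*I*sqrt(6))) = 1/(-22 + 28*(-4*I*sqrt(6))) = 1/(-22 - 112*I*sqrt(6))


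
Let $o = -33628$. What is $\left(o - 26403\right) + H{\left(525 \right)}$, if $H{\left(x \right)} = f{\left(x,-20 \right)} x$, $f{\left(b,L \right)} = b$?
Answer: $215594$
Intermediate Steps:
$H{\left(x \right)} = x^{2}$ ($H{\left(x \right)} = x x = x^{2}$)
$\left(o - 26403\right) + H{\left(525 \right)} = \left(-33628 - 26403\right) + 525^{2} = \left(-33628 - 26403\right) + 275625 = -60031 + 275625 = 215594$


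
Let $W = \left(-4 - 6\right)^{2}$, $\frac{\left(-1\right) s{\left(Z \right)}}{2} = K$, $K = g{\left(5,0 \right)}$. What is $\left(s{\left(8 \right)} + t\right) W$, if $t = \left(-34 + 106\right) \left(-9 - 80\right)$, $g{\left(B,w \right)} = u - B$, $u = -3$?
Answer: $-639200$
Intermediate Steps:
$g{\left(B,w \right)} = -3 - B$
$t = -6408$ ($t = 72 \left(-89\right) = -6408$)
$K = -8$ ($K = -3 - 5 = -8$)
$s{\left(Z \right)} = 16$ ($s{\left(Z \right)} = \left(-2\right) \left(-8\right) = 16$)
$W = 100$ ($W = \left(-10\right)^{2} = 100$)
$\left(s{\left(8 \right)} + t\right) W = \left(16 - 6408\right) 100 = \left(-6392\right) 100 = -639200$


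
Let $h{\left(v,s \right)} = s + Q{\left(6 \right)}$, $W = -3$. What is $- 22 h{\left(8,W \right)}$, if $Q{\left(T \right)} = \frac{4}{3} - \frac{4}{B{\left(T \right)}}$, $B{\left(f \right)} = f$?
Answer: $\frac{154}{3} \approx 51.333$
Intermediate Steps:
$Q{\left(T \right)} = \frac{4}{3} - \frac{4}{T}$
$h{\left(v,s \right)} = \frac{2}{3} + s$ ($h{\left(v,s \right)} = s + \left(\frac{4}{3} - \frac{4}{6}\right) = s + \left(\frac{4}{3} - \frac{2}{3}\right) = s + \frac{2}{3} = \frac{2}{3} + s$)
$- 22 h{\left(8,W \right)} = - 22 \left(\frac{2}{3} - 3\right) = \left(-22\right) \left(- \frac{7}{3}\right) = \frac{154}{3}$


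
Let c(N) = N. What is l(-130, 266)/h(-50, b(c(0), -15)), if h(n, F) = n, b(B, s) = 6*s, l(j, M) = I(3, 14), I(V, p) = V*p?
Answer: -21/25 ≈ -0.84000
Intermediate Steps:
l(j, M) = 42 (l(j, M) = 3*14 = 42)
l(-130, 266)/h(-50, b(c(0), -15)) = 42/(-50) = 42*(-1/50) = -21/25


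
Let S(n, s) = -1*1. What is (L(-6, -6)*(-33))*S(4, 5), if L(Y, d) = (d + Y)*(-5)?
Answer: 1980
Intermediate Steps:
S(n, s) = -1
L(Y, d) = -5*Y - 5*d (L(Y, d) = (Y + d)*(-5) = -5*Y - 5*d)
(L(-6, -6)*(-33))*S(4, 5) = ((-5*(-6) - 5*(-6))*(-33))*(-1) = ((30 + 30)*(-33))*(-1) = (60*(-33))*(-1) = -1980*(-1) = 1980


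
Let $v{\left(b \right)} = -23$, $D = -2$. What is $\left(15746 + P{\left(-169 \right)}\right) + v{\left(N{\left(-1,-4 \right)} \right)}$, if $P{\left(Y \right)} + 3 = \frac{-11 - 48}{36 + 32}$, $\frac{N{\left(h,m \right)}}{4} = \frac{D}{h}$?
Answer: $\frac{1068901}{68} \approx 15719.0$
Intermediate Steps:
$N{\left(h,m \right)} = - \frac{8}{h}$ ($N{\left(h,m \right)} = 4 \left(- \frac{2}{h}\right) = - \frac{8}{h}$)
$P{\left(Y \right)} = - \frac{263}{68}$ ($P{\left(Y \right)} = -3 + \frac{-11 - 48}{36 + 32} = -3 - \frac{59}{68} = - \frac{263}{68}$)
$\left(15746 + P{\left(-169 \right)}\right) + v{\left(N{\left(-1,-4 \right)} \right)} = \left(15746 - \frac{263}{68}\right) - 23 = \frac{1070465}{68} - 23 = \frac{1068901}{68}$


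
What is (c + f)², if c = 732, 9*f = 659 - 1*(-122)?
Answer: 54302161/81 ≈ 6.7040e+5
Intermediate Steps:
f = 781/9 (f = (659 - 1*(-122))/9 = (659 + 122)/9 = (⅑)*781 = 781/9 ≈ 86.778)
(c + f)² = (732 + 781/9)² = (7369/9)² = 54302161/81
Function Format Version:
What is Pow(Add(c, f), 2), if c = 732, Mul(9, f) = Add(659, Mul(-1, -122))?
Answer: Rational(54302161, 81) ≈ 6.7040e+5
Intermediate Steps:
f = Rational(781, 9) (f = Mul(Rational(1, 9), Add(659, Mul(-1, -122))) = Mul(Rational(1, 9), Add(659, 122)) = Mul(Rational(1, 9), 781) = Rational(781, 9) ≈ 86.778)
Pow(Add(c, f), 2) = Pow(Add(732, Rational(781, 9)), 2) = Pow(Rational(7369, 9), 2) = Rational(54302161, 81)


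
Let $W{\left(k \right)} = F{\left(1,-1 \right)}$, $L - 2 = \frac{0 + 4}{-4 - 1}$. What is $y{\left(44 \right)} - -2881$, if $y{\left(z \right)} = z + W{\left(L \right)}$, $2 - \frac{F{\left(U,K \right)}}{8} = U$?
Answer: $2933$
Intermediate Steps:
$F{\left(U,K \right)} = 16 - 8 U$
$L = \frac{6}{5}$ ($L = 2 + \frac{0 + 4}{-4 - 1} = 2 + \frac{4}{-5} = 2 + 4 \left(- \frac{1}{5}\right) = 2 - \frac{4}{5} = \frac{6}{5} \approx 1.2$)
$W{\left(k \right)} = 8$ ($W{\left(k \right)} = 16 - 8 = 8$)
$y{\left(z \right)} = 8 + z$ ($y{\left(z \right)} = z + 8 = 8 + z$)
$y{\left(44 \right)} - -2881 = \left(8 + 44\right) - -2881 = 52 + 2881 = 2933$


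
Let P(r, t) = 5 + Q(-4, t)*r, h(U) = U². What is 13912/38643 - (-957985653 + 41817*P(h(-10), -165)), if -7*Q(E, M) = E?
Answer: 258433145785552/270501 ≈ 9.5539e+8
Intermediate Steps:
Q(E, M) = -E/7
P(r, t) = 5 + 4*r/7 (P(r, t) = 5 + (-⅐*(-4))*r = 5 + 4*r/7)
13912/38643 - (-957985653 + 41817*P(h(-10), -165)) = 13912/38643 - (-957776568 + 16726800/7) = 13912*(1/38643) - (-957776568 + 16726800/7) = 13912/38643 - 41817/(1/((5 + 400/7) - 22909)) = 13912/38643 - 41817/(1/(435/7 - 22909)) = 13912/38643 - 41817/(1/(-159928/7)) = 13912/38643 - 41817/(-7/159928) = 13912/38643 - 41817*(-159928/7) = 13912/38643 + 6687709176/7 = 258433145785552/270501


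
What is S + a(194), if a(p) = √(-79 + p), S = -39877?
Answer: -39877 + √115 ≈ -39866.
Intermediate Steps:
S + a(194) = -39877 + √(-79 + 194) = -39877 + √115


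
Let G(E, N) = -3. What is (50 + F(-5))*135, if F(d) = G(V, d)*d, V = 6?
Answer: 8775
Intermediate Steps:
F(d) = -3*d
(50 + F(-5))*135 = (50 - 3*(-5))*135 = (50 + 15)*135 = 65*135 = 8775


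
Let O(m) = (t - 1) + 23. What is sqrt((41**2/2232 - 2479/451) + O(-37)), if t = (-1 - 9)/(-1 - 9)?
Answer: sqrt(513872745518)/167772 ≈ 4.2728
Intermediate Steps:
t = 1 (t = -10/(-10) = -10*(-1/10) = 1)
O(m) = 23 (O(m) = (1 - 1) + 23 = 0 + 23 = 23)
sqrt((41**2/2232 - 2479/451) + O(-37)) = sqrt((41**2/2232 - 2479/451) + 23) = sqrt((1681*(1/2232) - 2479*1/451) + 23) = sqrt((1681/2232 - 2479/451) + 23) = sqrt(-4774997/1006632 + 23) = sqrt(18377539/1006632) = sqrt(513872745518)/167772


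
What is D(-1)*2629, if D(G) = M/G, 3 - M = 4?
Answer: 2629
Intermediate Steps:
M = -1 (M = 3 - 1*4 = 3 - 4 = -1)
D(G) = -1/G
D(-1)*2629 = -1/(-1)*2629 = -1*(-1)*2629 = 1*2629 = 2629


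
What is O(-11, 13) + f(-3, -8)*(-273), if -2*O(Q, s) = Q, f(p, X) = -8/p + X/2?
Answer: 739/2 ≈ 369.50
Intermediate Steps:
f(p, X) = X/2 - 8/p (f(p, X) = -8/p + X*(1/2) = -8/p + X/2 = X/2 - 8/p)
O(Q, s) = -Q/2
O(-11, 13) + f(-3, -8)*(-273) = -1/2*(-11) + ((1/2)*(-8) - 8/(-3))*(-273) = 11/2 + (-4 - 8*(-1/3))*(-273) = 11/2 + (-4 + 8/3)*(-273) = 11/2 - 4/3*(-273) = 11/2 + 364 = 739/2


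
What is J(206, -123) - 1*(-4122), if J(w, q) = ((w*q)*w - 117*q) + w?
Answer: -5200909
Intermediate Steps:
J(w, q) = w - 117*q + q*w**2 (J(w, q) = ((q*w)*w - 117*q) + w = (q*w**2 - 117*q) + w = (-117*q + q*w**2) + w = w - 117*q + q*w**2)
J(206, -123) - 1*(-4122) = (206 - 117*(-123) - 123*206**2) - 1*(-4122) = (206 + 14391 - 123*42436) + 4122 = (206 + 14391 - 5219628) + 4122 = -5205031 + 4122 = -5200909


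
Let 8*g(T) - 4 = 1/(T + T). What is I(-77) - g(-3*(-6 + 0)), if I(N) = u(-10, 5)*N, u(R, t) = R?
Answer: 221615/288 ≈ 769.50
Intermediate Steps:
I(N) = -10*N
g(T) = ½ + 1/(16*T) (g(T) = ½ + 1/(8*(T + T)) = ½ + 1/(8*((2*T))) = ½ + (1/(2*T))/8 = ½ + 1/(16*T))
I(-77) - g(-3*(-6 + 0)) = -10*(-77) - (1 + 8*(-3*(-6 + 0)))/(16*((-3*(-6 + 0)))) = 770 - (1 + 8*(-3*(-6)))/(16*((-3*(-6)))) = 770 - (1 + 8*18)/(16*18) = 770 - (1 + 144)/(16*18) = 770 - 145/(16*18) = 770 - 1*145/288 = 770 - 145/288 = 221615/288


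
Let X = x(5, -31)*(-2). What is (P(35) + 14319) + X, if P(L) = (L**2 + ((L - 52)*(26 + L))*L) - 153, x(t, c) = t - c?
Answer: -20976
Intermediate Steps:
P(L) = -153 + L**2 + L*(-52 + L)*(26 + L) (P(L) = (L**2 + ((-52 + L)*(26 + L))*L) - 153 = (L**2 + L*(-52 + L)*(26 + L)) - 153 = -153 + L**2 + L*(-52 + L)*(26 + L))
X = -72 (X = (5 - 1*(-31))*(-2) = (5 + 31)*(-2) = 36*(-2) = -72)
(P(35) + 14319) + X = ((-153 + 35**3 - 1352*35 - 25*35**2) + 14319) - 72 = ((-153 + 42875 - 47320 - 25*1225) + 14319) - 72 = ((-153 + 42875 - 47320 - 30625) + 14319) - 72 = (-35223 + 14319) - 72 = -20904 - 72 = -20976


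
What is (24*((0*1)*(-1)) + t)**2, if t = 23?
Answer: 529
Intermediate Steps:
(24*((0*1)*(-1)) + t)**2 = (24*((0*1)*(-1)) + 23)**2 = (24*(0*(-1)) + 23)**2 = (24*0 + 23)**2 = (0 + 23)**2 = 23**2 = 529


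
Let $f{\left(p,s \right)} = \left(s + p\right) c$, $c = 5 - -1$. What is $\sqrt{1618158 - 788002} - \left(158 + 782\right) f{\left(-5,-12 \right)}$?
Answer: $95880 + 2 \sqrt{207539} \approx 96791.0$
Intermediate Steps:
$c = 6$ ($c = 5 + 1 = 6$)
$f{\left(p,s \right)} = 6 p + 6 s$ ($f{\left(p,s \right)} = \left(s + p\right) 6 = \left(p + s\right) 6 = 6 p + 6 s$)
$\sqrt{1618158 - 788002} - \left(158 + 782\right) f{\left(-5,-12 \right)} = \sqrt{1618158 - 788002} - \left(158 + 782\right) \left(6 \left(-5\right) + 6 \left(-12\right)\right) = \sqrt{830156} - 940 \left(-30 - 72\right) = 2 \sqrt{207539} - 940 \left(-102\right) = 2 \sqrt{207539} - -95880 = 2 \sqrt{207539} + 95880 = 95880 + 2 \sqrt{207539}$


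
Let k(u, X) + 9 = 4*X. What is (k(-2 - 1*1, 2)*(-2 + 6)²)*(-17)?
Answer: 272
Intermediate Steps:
k(u, X) = -9 + 4*X
(k(-2 - 1*1, 2)*(-2 + 6)²)*(-17) = ((-9 + 4*2)*(-2 + 6)²)*(-17) = ((-9 + 8)*4²)*(-17) = -1*16*(-17) = -16*(-17) = 272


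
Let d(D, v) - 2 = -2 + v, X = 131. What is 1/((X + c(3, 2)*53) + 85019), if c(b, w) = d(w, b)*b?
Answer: 1/85627 ≈ 1.1679e-5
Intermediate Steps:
d(D, v) = v (d(D, v) = 2 + (-2 + v) = v)
c(b, w) = b**2 (c(b, w) = b*b = b**2)
1/((X + c(3, 2)*53) + 85019) = 1/((131 + 3**2*53) + 85019) = 1/((131 + 9*53) + 85019) = 1/((131 + 477) + 85019) = 1/(608 + 85019) = 1/85627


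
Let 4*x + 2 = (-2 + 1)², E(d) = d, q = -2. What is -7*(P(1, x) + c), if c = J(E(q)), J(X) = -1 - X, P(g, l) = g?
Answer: -14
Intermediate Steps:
x = -¼ (x = -½ + (-2 + 1)²/4 = -½ + (¼)*(-1)² = -½ + (¼)*1 = -½ + ¼ = -¼ ≈ -0.25000)
c = 1 (c = -1 - 1*(-2) = -1 + 2 = 1)
-7*(P(1, x) + c) = -7*(1 + 1) = -7*2 = -14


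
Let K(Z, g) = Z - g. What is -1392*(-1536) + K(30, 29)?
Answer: 2138113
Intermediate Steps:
-1392*(-1536) + K(30, 29) = -1392*(-1536) + (30 - 1*29) = 2138112 + (30 - 29) = 2138112 + 1 = 2138113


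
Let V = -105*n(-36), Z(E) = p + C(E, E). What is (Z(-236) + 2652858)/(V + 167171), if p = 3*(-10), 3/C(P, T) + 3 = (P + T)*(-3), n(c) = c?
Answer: 1249481989/80517921 ≈ 15.518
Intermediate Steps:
C(P, T) = 3/(-3 - 3*P - 3*T) (C(P, T) = 3/(-3 + (P + T)*(-3)) = 3/(-3 + (-3*P - 3*T)) = 3/(-3 - 3*P - 3*T))
p = -30
Z(E) = -30 - 1/(1 + 2*E) (Z(E) = -30 - 1/(1 + E + E) = -30 - 1/(1 + 2*E))
V = 3780 (V = -105*(-36) = 3780)
(Z(-236) + 2652858)/(V + 167171) = ((-31 - 60*(-236))/(1 + 2*(-236)) + 2652858)/(3780 + 167171) = ((-31 + 14160)/(1 - 472) + 2652858)/170951 = (14129/(-471) + 2652858)*(1/170951) = (-1/471*14129 + 2652858)*(1/170951) = (-14129/471 + 2652858)*(1/170951) = (1249481989/471)*(1/170951) = 1249481989/80517921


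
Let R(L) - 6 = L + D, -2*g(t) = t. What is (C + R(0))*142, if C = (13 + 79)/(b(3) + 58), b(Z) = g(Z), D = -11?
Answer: -54102/113 ≈ -478.78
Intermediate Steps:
g(t) = -t/2
b(Z) = -Z/2
C = 184/113 (C = (13 + 79)/(-½*3 + 58) = 92/(-3/2 + 58) = 92/(113/2) = 92*(2/113) = 184/113 ≈ 1.6283)
R(L) = -5 + L (R(L) = 6 + (L - 11) = 6 + (-11 + L) = -5 + L)
(C + R(0))*142 = (184/113 + (-5 + 0))*142 = (184/113 - 5)*142 = -381/113*142 = -54102/113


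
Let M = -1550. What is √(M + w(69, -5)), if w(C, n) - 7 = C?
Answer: I*√1474 ≈ 38.393*I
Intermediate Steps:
w(C, n) = 7 + C
√(M + w(69, -5)) = √(-1550 + (7 + 69)) = √(-1550 + 76) = √(-1474) = I*√1474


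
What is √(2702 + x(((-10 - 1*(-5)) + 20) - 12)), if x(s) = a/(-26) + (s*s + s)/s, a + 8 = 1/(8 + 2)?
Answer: √45736535/130 ≈ 52.022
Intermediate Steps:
a = -79/10 (a = -8 + 1/(8 + 2) = -8 + 1/10 = -8 + ⅒ = -79/10 ≈ -7.9000)
x(s) = 79/260 + (s + s²)/s (x(s) = -79/10/(-26) + (s*s + s)/s = -79/10*(-1/26) + (s² + s)/s = 79/260 + (s + s²)/s)
√(2702 + x(((-10 - 1*(-5)) + 20) - 12)) = √(2702 + (339/260 + (((-10 - 1*(-5)) + 20) - 12))) = √(2702 + (339/260 + (((-10 + 5) + 20) - 12))) = √(2702 + (339/260 + ((-5 + 20) - 12))) = √(2702 + (339/260 + (15 - 12))) = √(2702 + (339/260 + 3)) = √(2702 + 1119/260) = √(703639/260) = √45736535/130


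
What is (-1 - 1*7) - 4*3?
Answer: -20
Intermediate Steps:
(-1 - 1*7) - 4*3 = (-1 - 7) - 12 = -8 - 12 = -20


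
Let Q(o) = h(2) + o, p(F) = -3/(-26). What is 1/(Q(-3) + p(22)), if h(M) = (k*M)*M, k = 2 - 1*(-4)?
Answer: 26/549 ≈ 0.047359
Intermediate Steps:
k = 6 (k = 2 + 4 = 6)
h(M) = 6*M² (h(M) = (6*M)*M = 6*M²)
p(F) = 3/26 (p(F) = -3*(-1/26) = 3/26)
Q(o) = 24 + o (Q(o) = 6*2² + o = 6*4 + o = 24 + o)
1/(Q(-3) + p(22)) = 1/((24 - 3) + 3/26) = 1/(21 + 3/26) = 1/(549/26) = 26/549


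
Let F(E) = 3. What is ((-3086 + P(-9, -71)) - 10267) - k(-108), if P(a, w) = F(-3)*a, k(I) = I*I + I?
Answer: -24936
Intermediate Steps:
k(I) = I + I² (k(I) = I² + I = I + I²)
P(a, w) = 3*a
((-3086 + P(-9, -71)) - 10267) - k(-108) = ((-3086 + 3*(-9)) - 10267) - (-108)*(1 - 108) = ((-3086 - 27) - 10267) - (-108)*(-107) = (-3113 - 10267) - 1*11556 = -13380 - 11556 = -24936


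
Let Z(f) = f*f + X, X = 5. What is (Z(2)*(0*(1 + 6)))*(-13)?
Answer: 0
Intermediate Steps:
Z(f) = 5 + f**2 (Z(f) = f*f + 5 = f**2 + 5 = 5 + f**2)
(Z(2)*(0*(1 + 6)))*(-13) = ((5 + 2**2)*(0*(1 + 6)))*(-13) = ((5 + 4)*(0*7))*(-13) = (9*0)*(-13) = 0*(-13) = 0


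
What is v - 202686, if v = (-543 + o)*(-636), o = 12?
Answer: 135030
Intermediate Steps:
v = 337716 (v = (-543 + 12)*(-636) = -531*(-636) = 337716)
v - 202686 = 337716 - 202686 = 135030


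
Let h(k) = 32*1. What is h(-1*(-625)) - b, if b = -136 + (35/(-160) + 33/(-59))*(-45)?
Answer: 251079/1888 ≈ 132.99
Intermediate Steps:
h(k) = 32
b = -190663/1888 (b = -136 + (35*(-1/160) + 33*(-1/59))*(-45) = -136 + (-7/32 - 33/59)*(-45) = -136 - 1469/1888*(-45) = -136 + 66105/1888 = -190663/1888 ≈ -100.99)
h(-1*(-625)) - b = 32 - 1*(-190663/1888) = 32 + 190663/1888 = 251079/1888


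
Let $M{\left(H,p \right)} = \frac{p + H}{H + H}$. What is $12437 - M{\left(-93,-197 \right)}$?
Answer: $\frac{1156496}{93} \approx 12435.0$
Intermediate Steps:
$M{\left(H,p \right)} = \frac{H + p}{2 H}$
$12437 - M{\left(-93,-197 \right)} = 12437 - \frac{-93 - 197}{2 \left(-93\right)} = 12437 - \frac{1}{2} \left(- \frac{1}{93}\right) \left(-290\right) = 12437 - \frac{145}{93} = \frac{1156496}{93}$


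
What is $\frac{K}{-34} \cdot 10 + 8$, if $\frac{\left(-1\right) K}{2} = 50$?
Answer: $\frac{636}{17} \approx 37.412$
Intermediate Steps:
$K = -100$ ($K = \left(-2\right) 50 = -100$)
$\frac{K}{-34} \cdot 10 + 8 = - \frac{100}{-34} \cdot 10 + 8 = \left(-100\right) \left(- \frac{1}{34}\right) 10 + 8 = \frac{50}{17} \cdot 10 + 8 = \frac{500}{17} + 8 = \frac{636}{17}$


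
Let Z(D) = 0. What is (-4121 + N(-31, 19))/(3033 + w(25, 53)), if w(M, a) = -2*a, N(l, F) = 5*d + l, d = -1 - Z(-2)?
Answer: -4157/2927 ≈ -1.4202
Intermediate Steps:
d = -1 (d = -1 - 1*0 = -1 + 0 = -1)
N(l, F) = -5 + l (N(l, F) = 5*(-1) + l = -5 + l)
(-4121 + N(-31, 19))/(3033 + w(25, 53)) = (-4121 + (-5 - 31))/(3033 - 2*53) = (-4121 - 36)/(3033 - 106) = -4157/2927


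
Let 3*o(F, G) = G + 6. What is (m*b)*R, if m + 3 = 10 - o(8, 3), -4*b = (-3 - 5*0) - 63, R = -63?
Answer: -4158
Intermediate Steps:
o(F, G) = 2 + G/3 (o(F, G) = (G + 6)/3 = (6 + G)/3 = 2 + G/3)
b = 33/2 (b = -((-3 - 5*0) - 63)/4 = -((-3 + 0) - 63)/4 = -(-3 - 63)/4 = -1/4*(-66) = 33/2 ≈ 16.500)
m = 4 (m = -3 + (10 - (2 + (1/3)*3)) = -3 + (10 - (2 + 1)) = -3 + (10 - 1*3) = -3 + (10 - 3) = -3 + 7 = 4)
(m*b)*R = (4*(33/2))*(-63) = 66*(-63) = -4158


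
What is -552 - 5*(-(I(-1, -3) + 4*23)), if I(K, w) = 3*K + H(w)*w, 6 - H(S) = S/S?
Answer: -182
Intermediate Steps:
H(S) = 5 (H(S) = 6 - S/S = 6 - 1*1 = 6 - 1 = 5)
I(K, w) = 3*K + 5*w
-552 - 5*(-(I(-1, -3) + 4*23)) = -552 - 5*(-((3*(-1) + 5*(-3)) + 4*23)) = -552 - 5*(-((-3 - 15) + 92)) = -552 - 5*(-(-18 + 92)) = -552 - 5*(-1*74) = -552 - 5*(-74) = -552 - 1*(-370) = -552 + 370 = -182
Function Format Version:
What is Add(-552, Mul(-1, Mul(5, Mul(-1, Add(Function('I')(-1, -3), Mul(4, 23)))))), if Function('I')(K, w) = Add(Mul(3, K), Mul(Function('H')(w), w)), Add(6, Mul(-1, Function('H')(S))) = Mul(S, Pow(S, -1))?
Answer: -182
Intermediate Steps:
Function('H')(S) = 5 (Function('H')(S) = Add(6, Mul(-1, Mul(S, Pow(S, -1)))) = Add(6, Mul(-1, 1)) = Add(6, -1) = 5)
Function('I')(K, w) = Add(Mul(3, K), Mul(5, w))
Add(-552, Mul(-1, Mul(5, Mul(-1, Add(Function('I')(-1, -3), Mul(4, 23)))))) = Add(-552, Mul(-1, Mul(5, Mul(-1, Add(Add(Mul(3, -1), Mul(5, -3)), Mul(4, 23)))))) = Add(-552, Mul(-1, Mul(5, Mul(-1, Add(Add(-3, -15), 92))))) = Add(-552, Mul(-1, Mul(5, Mul(-1, Add(-18, 92))))) = Add(-552, Mul(-1, Mul(5, Mul(-1, 74)))) = Add(-552, Mul(-1, Mul(5, -74))) = Add(-552, Mul(-1, -370)) = Add(-552, 370) = -182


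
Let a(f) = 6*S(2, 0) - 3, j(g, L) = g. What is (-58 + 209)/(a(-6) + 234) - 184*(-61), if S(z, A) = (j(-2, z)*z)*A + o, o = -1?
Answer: 2525551/225 ≈ 11225.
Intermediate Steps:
S(z, A) = -1 - 2*A*z (S(z, A) = (-2*z)*A - 1 = -2*A*z - 1 = -1 - 2*A*z)
a(f) = -9 (a(f) = 6*(-1 - 2*0*2) - 3 = 6*(-1 + 0) - 3 = 6*(-1) - 3 = -6 - 3 = -9)
(-58 + 209)/(a(-6) + 234) - 184*(-61) = (-58 + 209)/(-9 + 234) - 184*(-61) = 151/225 + 11224 = 2525551/225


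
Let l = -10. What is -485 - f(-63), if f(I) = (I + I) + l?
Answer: -349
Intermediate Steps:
f(I) = -10 + 2*I (f(I) = (I + I) - 10 = 2*I - 10 = -10 + 2*I)
-485 - f(-63) = -485 - (-10 + 2*(-63)) = -485 - (-10 - 126) = -485 - 1*(-136) = -485 + 136 = -349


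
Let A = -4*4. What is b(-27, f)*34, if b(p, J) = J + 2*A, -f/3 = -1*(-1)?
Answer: -1190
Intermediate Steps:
A = -16
f = -3 (f = -(-3)*(-1) = -3*1 = -3)
b(p, J) = -32 + J (b(p, J) = J + 2*(-16) = J - 32 = -32 + J)
b(-27, f)*34 = (-32 - 3)*34 = -35*34 = -1190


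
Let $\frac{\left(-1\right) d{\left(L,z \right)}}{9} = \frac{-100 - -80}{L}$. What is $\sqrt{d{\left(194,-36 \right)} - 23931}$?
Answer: $\frac{9 i \sqrt{2779729}}{97} \approx 154.69 i$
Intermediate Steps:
$d{\left(L,z \right)} = \frac{180}{L}$ ($d{\left(L,z \right)} = - 9 \frac{-100 - -80}{L} = - 9 \frac{-100 + 80}{L} = - 9 \left(- \frac{20}{L}\right) = \frac{180}{L}$)
$\sqrt{d{\left(194,-36 \right)} - 23931} = \sqrt{\frac{180}{194} - 23931} = \sqrt{180 \cdot \frac{1}{194} - 23931} = \sqrt{\frac{90}{97} - 23931} = \sqrt{- \frac{2321217}{97}} = \frac{9 i \sqrt{2779729}}{97}$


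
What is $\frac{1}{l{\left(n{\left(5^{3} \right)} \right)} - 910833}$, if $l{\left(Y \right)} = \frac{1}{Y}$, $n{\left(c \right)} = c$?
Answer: $- \frac{125}{113854124} \approx -1.0979 \cdot 10^{-6}$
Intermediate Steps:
$\frac{1}{l{\left(n{\left(5^{3} \right)} \right)} - 910833} = \frac{1}{\frac{1}{5^{3}} - 910833} = \frac{1}{\frac{1}{125} - 910833} = \frac{1}{- \frac{113854124}{125}} = - \frac{125}{113854124}$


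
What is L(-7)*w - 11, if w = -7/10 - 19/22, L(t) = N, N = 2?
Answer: -777/55 ≈ -14.127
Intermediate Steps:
L(t) = 2
w = -86/55 (w = -7*⅒ - 19*1/22 = -7/10 - 19/22 = -86/55 ≈ -1.5636)
L(-7)*w - 11 = 2*(-86/55) - 11 = -172/55 - 11 = -777/55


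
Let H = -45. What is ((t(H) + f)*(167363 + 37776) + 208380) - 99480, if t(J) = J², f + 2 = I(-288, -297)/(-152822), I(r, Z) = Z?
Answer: 63437252060017/152822 ≈ 4.1511e+8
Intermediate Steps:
f = -305347/152822 (f = -2 - 297/(-152822) = -2 - 297*(-1/152822) = -2 + 297/152822 = -305347/152822 ≈ -1.9981)
((t(H) + f)*(167363 + 37776) + 208380) - 99480 = (((-45)² - 305347/152822)*(167363 + 37776) + 208380) - 99480 = ((2025 - 305347/152822)*205139 + 208380) - 99480 = ((309159203/152822)*205139 + 208380) - 99480 = (63420609744217/152822 + 208380) - 99480 = 63452454792577/152822 - 99480 = 63437252060017/152822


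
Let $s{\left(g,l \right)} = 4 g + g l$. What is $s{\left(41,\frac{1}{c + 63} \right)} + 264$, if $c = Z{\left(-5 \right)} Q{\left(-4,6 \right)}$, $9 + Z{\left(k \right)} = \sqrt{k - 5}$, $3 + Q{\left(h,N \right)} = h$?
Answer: $\frac{500701}{1169} + \frac{41 i \sqrt{10}}{2338} \approx 428.32 + 0.055455 i$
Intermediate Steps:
$Q{\left(h,N \right)} = -3 + h$
$Z{\left(k \right)} = -9 + \sqrt{-5 + k}$ ($Z{\left(k \right)} = -9 + \sqrt{k - 5} = -9 + \sqrt{-5 + k}$)
$c = 63 - 7 i \sqrt{10}$ ($c = \left(-9 + \sqrt{-5 - 5}\right) \left(-3 - 4\right) = \left(-9 + \sqrt{-10}\right) \left(-7\right) = \left(-9 + i \sqrt{10}\right) \left(-7\right) = 63 - 7 i \sqrt{10} \approx 63.0 - 22.136 i$)
$s{\left(41,\frac{1}{c + 63} \right)} + 264 = 41 \left(4 + \frac{1}{\left(63 - 7 i \sqrt{10}\right) + 63}\right) + 264 = 41 \left(4 + \frac{1}{126 - 7 i \sqrt{10}}\right) + 264 = \left(164 + \frac{41}{126 - 7 i \sqrt{10}}\right) + 264 = 428 + \frac{41}{126 - 7 i \sqrt{10}}$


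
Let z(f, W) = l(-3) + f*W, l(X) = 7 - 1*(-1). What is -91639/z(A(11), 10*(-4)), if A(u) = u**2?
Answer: 91639/4832 ≈ 18.965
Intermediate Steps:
l(X) = 8 (l(X) = 7 + 1 = 8)
z(f, W) = 8 + W*f (z(f, W) = 8 + f*W = 8 + W*f)
-91639/z(A(11), 10*(-4)) = -91639/(8 + (10*(-4))*11**2) = -91639/(8 - 40*121) = -91639/(8 - 4840) = -91639/(-4832) = -91639*(-1/4832) = 91639/4832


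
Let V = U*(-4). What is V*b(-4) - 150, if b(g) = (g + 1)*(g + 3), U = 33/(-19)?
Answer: -2454/19 ≈ -129.16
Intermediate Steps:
U = -33/19 (U = 33*(-1/19) = -33/19 ≈ -1.7368)
b(g) = (1 + g)*(3 + g)
V = 132/19 (V = -33/19*(-4) = 132/19 ≈ 6.9474)
V*b(-4) - 150 = 132*(3 + (-4)**2 + 4*(-4))/19 - 150 = 132*(3 + 16 - 16)/19 - 150 = (132/19)*3 - 150 = 396/19 - 150 = -2454/19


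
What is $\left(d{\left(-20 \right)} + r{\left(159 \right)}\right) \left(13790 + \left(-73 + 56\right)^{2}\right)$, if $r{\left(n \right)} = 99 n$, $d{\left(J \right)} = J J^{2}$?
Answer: $108985539$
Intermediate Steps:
$d{\left(J \right)} = J^{3}$
$\left(d{\left(-20 \right)} + r{\left(159 \right)}\right) \left(13790 + \left(-73 + 56\right)^{2}\right) = \left(\left(-20\right)^{3} + 99 \cdot 159\right) \left(13790 + \left(-73 + 56\right)^{2}\right) = \left(-8000 + 15741\right) \left(13790 + \left(-17\right)^{2}\right) = 7741 \left(13790 + 289\right) = 7741 \cdot 14079 = 108985539$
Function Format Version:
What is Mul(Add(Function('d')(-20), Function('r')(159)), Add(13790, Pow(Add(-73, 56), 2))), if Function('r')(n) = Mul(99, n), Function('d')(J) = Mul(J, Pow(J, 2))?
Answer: 108985539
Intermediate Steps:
Function('d')(J) = Pow(J, 3)
Mul(Add(Function('d')(-20), Function('r')(159)), Add(13790, Pow(Add(-73, 56), 2))) = Mul(Add(Pow(-20, 3), Mul(99, 159)), Add(13790, Pow(Add(-73, 56), 2))) = Mul(Add(-8000, 15741), Add(13790, Pow(-17, 2))) = Mul(7741, Add(13790, 289)) = Mul(7741, 14079) = 108985539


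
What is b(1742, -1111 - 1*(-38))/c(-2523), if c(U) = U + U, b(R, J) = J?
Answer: 37/174 ≈ 0.21264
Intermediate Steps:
c(U) = 2*U
b(1742, -1111 - 1*(-38))/c(-2523) = (-1111 - 1*(-38))/((2*(-2523))) = (-1111 + 38)/(-5046) = -1073*(-1/5046) = 37/174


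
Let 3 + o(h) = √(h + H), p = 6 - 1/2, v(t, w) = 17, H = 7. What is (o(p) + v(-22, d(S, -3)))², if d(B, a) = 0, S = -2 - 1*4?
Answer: 417/2 + 70*√2 ≈ 307.50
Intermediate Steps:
S = -6 (S = -2 - 4 = -6)
p = 11/2 (p = 6 - 1*½ = 6 - ½ = 11/2 ≈ 5.5000)
o(h) = -3 + √(7 + h) (o(h) = -3 + √(h + 7) = -3 + √(7 + h))
(o(p) + v(-22, d(S, -3)))² = ((-3 + √(7 + 11/2)) + 17)² = ((-3 + √(25/2)) + 17)² = ((-3 + 5*√2/2) + 17)² = (14 + 5*√2/2)²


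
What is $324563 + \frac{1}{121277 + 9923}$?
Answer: $\frac{42582665601}{131200} \approx 3.2456 \cdot 10^{5}$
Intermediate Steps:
$324563 + \frac{1}{121277 + 9923} = 324563 + \frac{1}{131200} = \frac{42582665601}{131200}$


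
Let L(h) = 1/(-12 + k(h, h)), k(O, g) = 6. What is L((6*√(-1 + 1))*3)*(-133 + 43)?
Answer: 15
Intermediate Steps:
L(h) = -⅙ (L(h) = 1/(-12 + 6) = 1/(-6) = -⅙)
L((6*√(-1 + 1))*3)*(-133 + 43) = -(-133 + 43)/6 = -⅙*(-90) = 15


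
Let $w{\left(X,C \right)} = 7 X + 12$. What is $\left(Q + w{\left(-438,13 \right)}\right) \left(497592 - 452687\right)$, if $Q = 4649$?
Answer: $71623475$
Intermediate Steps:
$w{\left(X,C \right)} = 12 + 7 X$
$\left(Q + w{\left(-438,13 \right)}\right) \left(497592 - 452687\right) = \left(4649 + \left(12 + 7 \left(-438\right)\right)\right) \left(497592 - 452687\right) = \left(4649 + \left(12 - 3066\right)\right) 44905 = \left(4649 - 3054\right) 44905 = 1595 \cdot 44905 = 71623475$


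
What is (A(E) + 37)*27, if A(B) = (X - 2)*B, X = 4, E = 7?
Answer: 1377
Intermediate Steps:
A(B) = 2*B (A(B) = (4 - 2)*B = 2*B)
(A(E) + 37)*27 = (2*7 + 37)*27 = (14 + 37)*27 = 51*27 = 1377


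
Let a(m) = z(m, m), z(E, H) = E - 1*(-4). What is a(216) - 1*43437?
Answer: -43217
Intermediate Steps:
z(E, H) = 4 + E (z(E, H) = E + 4 = 4 + E)
a(m) = 4 + m
a(216) - 1*43437 = (4 + 216) - 1*43437 = 220 - 43437 = -43217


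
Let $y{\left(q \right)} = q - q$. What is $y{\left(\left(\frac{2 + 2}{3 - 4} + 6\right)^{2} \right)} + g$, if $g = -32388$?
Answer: $-32388$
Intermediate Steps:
$y{\left(q \right)} = 0$
$y{\left(\left(\frac{2 + 2}{3 - 4} + 6\right)^{2} \right)} + g = 0 - 32388 = -32388$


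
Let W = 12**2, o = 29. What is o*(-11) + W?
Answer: -175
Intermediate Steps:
W = 144
o*(-11) + W = 29*(-11) + 144 = -319 + 144 = -175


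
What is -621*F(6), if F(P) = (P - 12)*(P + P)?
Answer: 44712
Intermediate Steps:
F(P) = 2*P*(-12 + P) (F(P) = (-12 + P)*(2*P) = 2*P*(-12 + P))
-621*F(6) = -1242*6*(-12 + 6) = -1242*6*(-6) = -621*(-72) = 44712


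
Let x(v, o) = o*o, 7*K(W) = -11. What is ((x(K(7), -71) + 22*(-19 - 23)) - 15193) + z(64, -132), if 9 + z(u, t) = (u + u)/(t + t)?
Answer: -365821/33 ≈ -11085.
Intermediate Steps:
K(W) = -11/7 (K(W) = (⅐)*(-11) = -11/7)
z(u, t) = -9 + u/t (z(u, t) = -9 + (u + u)/(t + t) = -9 + (2*u)/((2*t)) = -9 + (2*u)*(1/(2*t)) = -9 + u/t)
x(v, o) = o²
((x(K(7), -71) + 22*(-19 - 23)) - 15193) + z(64, -132) = (((-71)² + 22*(-19 - 23)) - 15193) + (-9 + 64/(-132)) = ((5041 + 22*(-42)) - 15193) + (-9 + 64*(-1/132)) = ((5041 - 924) - 15193) + (-9 - 16/33) = (4117 - 15193) - 313/33 = -11076 - 313/33 = -365821/33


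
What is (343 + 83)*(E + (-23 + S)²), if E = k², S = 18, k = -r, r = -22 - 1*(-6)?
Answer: 119706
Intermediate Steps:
r = -16 (r = -22 + 6 = -16)
k = 16 (k = -1*(-16) = 16)
E = 256 (E = 16² = 256)
(343 + 83)*(E + (-23 + S)²) = (343 + 83)*(256 + (-23 + 18)²) = 426*(256 + (-5)²) = 426*(256 + 25) = 426*281 = 119706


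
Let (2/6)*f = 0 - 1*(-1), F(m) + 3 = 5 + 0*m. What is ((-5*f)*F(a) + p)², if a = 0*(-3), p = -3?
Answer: 1089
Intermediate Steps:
a = 0
F(m) = 2 (F(m) = -3 + (5 + 0*m) = -3 + (5 + 0) = -3 + 5 = 2)
f = 3 (f = 3*(0 - 1*(-1)) = 3*(0 + 1) = 3*1 = 3)
((-5*f)*F(a) + p)² = (-5*3*2 - 3)² = (-15*2 - 3)² = (-30 - 3)² = (-33)² = 1089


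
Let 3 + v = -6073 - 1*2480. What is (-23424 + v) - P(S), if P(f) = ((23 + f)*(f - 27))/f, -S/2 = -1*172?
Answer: -11117459/344 ≈ -32318.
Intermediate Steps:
S = 344 (S = -(-2)*172 = -2*(-172) = 344)
v = -8556 (v = -3 + (-6073 - 1*2480) = -3 + (-6073 - 2480) = -3 - 8553 = -8556)
P(f) = (-27 + f)*(23 + f)/f (P(f) = ((23 + f)*(-27 + f))/f = ((-27 + f)*(23 + f))/f = (-27 + f)*(23 + f)/f)
(-23424 + v) - P(S) = (-23424 - 8556) - (-4 + 344 - 621/344) = -31980 - (-4 + 344 - 621*1/344) = -31980 - (-4 + 344 - 621/344) = -31980 - 1*116339/344 = -31980 - 116339/344 = -11117459/344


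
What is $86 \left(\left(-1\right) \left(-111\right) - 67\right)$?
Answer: $3784$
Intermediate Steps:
$86 \left(\left(-1\right) \left(-111\right) - 67\right) = 86 \left(111 - 67\right) = 86 \cdot 44 = 3784$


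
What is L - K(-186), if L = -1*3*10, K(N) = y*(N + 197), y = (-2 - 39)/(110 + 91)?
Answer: -5579/201 ≈ -27.756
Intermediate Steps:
y = -41/201 ≈ -0.20398
K(N) = -8077/201 - 41*N/201 (K(N) = -41*(N + 197)/201 = -41*(197 + N)/201 = -8077/201 - 41*N/201)
L = -30 (L = -3*10 = -30)
L - K(-186) = -30 - (-8077/201 - 41/201*(-186)) = -30 - (-8077/201 + 2542/67) = -30 - 1*(-451/201) = -30 + 451/201 = -5579/201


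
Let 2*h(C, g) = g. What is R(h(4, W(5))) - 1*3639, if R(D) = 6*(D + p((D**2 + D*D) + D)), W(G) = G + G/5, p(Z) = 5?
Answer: -3591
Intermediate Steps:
W(G) = 6*G/5 (W(G) = G + G*(1/5) = G + G/5 = 6*G/5)
h(C, g) = g/2
R(D) = 30 + 6*D (R(D) = 6*(D + 5) = 6*(5 + D) = 30 + 6*D)
R(h(4, W(5))) - 1*3639 = (30 + 6*(((6/5)*5)/2)) - 1*3639 = (30 + 6*((1/2)*6)) - 3639 = (30 + 6*3) - 3639 = (30 + 18) - 3639 = 48 - 3639 = -3591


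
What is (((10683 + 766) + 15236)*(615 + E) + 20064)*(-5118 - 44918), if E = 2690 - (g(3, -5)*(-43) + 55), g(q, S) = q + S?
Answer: -4225610450544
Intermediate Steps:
g(q, S) = S + q
E = 2549 (E = 2690 - ((-5 + 3)*(-43) + 55) = 2690 - (-2*(-43) + 55) = 2690 - (86 + 55) = 2690 - 1*141 = 2690 - 141 = 2549)
(((10683 + 766) + 15236)*(615 + E) + 20064)*(-5118 - 44918) = (((10683 + 766) + 15236)*(615 + 2549) + 20064)*(-5118 - 44918) = ((11449 + 15236)*3164 + 20064)*(-50036) = (26685*3164 + 20064)*(-50036) = (84431340 + 20064)*(-50036) = 84451404*(-50036) = -4225610450544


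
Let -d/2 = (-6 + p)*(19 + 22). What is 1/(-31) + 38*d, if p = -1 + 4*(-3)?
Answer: 1835323/31 ≈ 59204.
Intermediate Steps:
p = -13 (p = -1 - 12 = -13)
d = 1558 (d = -2*(-6 - 13)*(19 + 22) = -(-38)*41 = -2*(-779) = 1558)
1/(-31) + 38*d = 1/(-31) + 38*1558 = -1/31 + 59204 = 1835323/31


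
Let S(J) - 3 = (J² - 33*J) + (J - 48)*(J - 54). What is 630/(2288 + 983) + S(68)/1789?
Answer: 9837743/5851819 ≈ 1.6811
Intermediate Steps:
S(J) = 3 + J² - 33*J + (-54 + J)*(-48 + J) (S(J) = 3 + ((J² - 33*J) + (J - 48)*(J - 54)) = 3 + ((J² - 33*J) + (-48 + J)*(-54 + J)) = 3 + ((J² - 33*J) + (-54 + J)*(-48 + J)) = 3 + (J² - 33*J + (-54 + J)*(-48 + J)) = 3 + J² - 33*J + (-54 + J)*(-48 + J))
630/(2288 + 983) + S(68)/1789 = 630/(2288 + 983) + (2595 - 135*68 + 2*68²)/1789 = 630/3271 + (2595 - 9180 + 2*4624)*(1/1789) = 630*(1/3271) + (2595 - 9180 + 9248)*(1/1789) = 630/3271 + 2663*(1/1789) = 630/3271 + 2663/1789 = 9837743/5851819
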